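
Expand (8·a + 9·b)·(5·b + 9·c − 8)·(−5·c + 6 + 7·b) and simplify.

304·a·b·c − 208·a·b + 280·a·b^2 − 360·a·c^2 + 752·a·c − 384·a + 342·b^2·c − 234·b^2 + 315·b^3 − 405·b·c^2 + 846·b·c − 432·b

(8·a + 9·b)·(5·b + 9·c − 8)·(−5·c + 6 + 7·b)
= (40·a·b + 72·a·c − 64·a + 45·b^2 + 81·b·c − 72·b)·(−5·c + 6 + 7·b)    [distributive law]
= −200·a·b·c + 240·a·b + 280·a·b^2 − 360·a·c^2 + 432·a·c + 504·a·b·c + 320·a·c − 384·a − 448·a·b − 225·b^2·c + 270·b^2 + 315·b^3 − 405·b·c^2 + 486·b·c + 567·b^2·c + 360·b·c − 432·b − 504·b^2    [distributive law]
= 304·a·b·c − 208·a·b + 280·a·b^2 − 360·a·c^2 + 752·a·c − 384·a + 342·b^2·c − 234·b^2 + 315·b^3 − 405·b·c^2 + 846·b·c − 432·b    [combine like terms]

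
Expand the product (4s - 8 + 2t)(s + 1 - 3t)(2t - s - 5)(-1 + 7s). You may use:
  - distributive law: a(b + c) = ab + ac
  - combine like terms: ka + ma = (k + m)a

(4s - 8 + 2t)(s + 1 - 3t)(2t - s - 5)(-1 + 7s)
= (4s² + 4s - 12st - 8s - 8 + 24t + 2st + 2t - 6t²)(2t - s - 5)(-1 + 7s)    [distributive law]
= (4s² - 4s - 10st - 8 + 26t - 6t²)(2t - s - 5)(-1 + 7s)    [combine like terms]
= (8s²t - 4s³ - 20s² - 8st + 4s² + 20s - 20st² + 10s²t + 50st - 16t + 8s + 40 + 52t² - 26st - 130t - 12t³ + 6st² + 30t²)(-1 + 7s)    [distributive law]
= (18s²t - 4s³ - 16s² + 16st + 28s - 14st² - 146t + 40 + 82t² - 12t³)(-1 + 7s)    [combine like terms]
= -18s²t + 126s³t + 4s³ - 28s⁴ + 16s² - 112s³ - 16st + 112s²t - 28s + 196s² + 14st² - 98s²t² + 146t - 1022st - 40 + 280s - 82t² + 574st² + 12t³ - 84st³    [distributive law]
= 94s²t + 126s³t - 108s³ - 28s⁴ + 212s² - 1038st + 252s + 588st² - 98s²t² + 146t - 40 - 82t² + 12t³ - 84st³    [combine like terms]

94s²t + 126s³t - 108s³ - 28s⁴ + 212s² - 1038st + 252s + 588st² - 98s²t² + 146t - 40 - 82t² + 12t³ - 84st³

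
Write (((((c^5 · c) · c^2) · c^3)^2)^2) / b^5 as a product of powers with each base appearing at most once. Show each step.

(((((c^5 · c) · c^2) · c^3)^2)^2) / b^5
= ((((c^5 · c) · c^2) · c^3)^4) / b^5    [power of a power]
= ((((c^5 · c) · c^2)^4) · ((c^3)^4)) / b^5    [power of a product]
= ((((c^5 · c)^4) · ((c^2)^4)) · ((c^3)^4)) / b^5    [power of a product]
= (((((c^5)^4) · (c^4)) · ((c^2)^4)) · ((c^3)^4)) / b^5    [power of a product]
= (((c^20 · (c^4)) · ((c^2)^4)) · ((c^3)^4)) / b^5    [power of a power]
= ((c^24 · ((c^2)^4)) · ((c^3)^4)) / b^5    [product of powers]
= ((c^24 · c^8) · ((c^3)^4)) / b^5    [power of a power]
= (c^32 · ((c^3)^4)) / b^5    [product of powers]
= (c^32 · c^12) / b^5    [power of a power]
= c^44 / b^5    [product of powers]
= b^(-5)·c^44    [quotient of powers]

b^(-5)·c^44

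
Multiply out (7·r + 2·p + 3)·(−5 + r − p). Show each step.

−32·r + 7·r^2 − 5·p·r − 13·p − 2·p^2 − 15

(7·r + 2·p + 3)·(−5 + r − p)
= −35·r + 7·r^2 − 7·p·r − 10·p + 2·p·r − 2·p^2 − 15 + 3·r − 3·p    [distributive law]
= −32·r + 7·r^2 − 5·p·r − 13·p − 2·p^2 − 15    [combine like terms]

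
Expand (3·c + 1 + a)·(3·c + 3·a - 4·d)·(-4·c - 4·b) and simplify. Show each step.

(3·c + 1 + a)·(3·c + 3·a - 4·d)·(-4·c - 4·b)
= (9·c^2 + 9·a·c - 12·c·d + 3·c + 3·a - 4·d + 3·a·c + 3·a^2 - 4·a·d)·(-4·c - 4·b)    [distributive law]
= (9·c^2 + 12·a·c - 12·c·d + 3·c + 3·a - 4·d + 3·a^2 - 4·a·d)·(-4·c - 4·b)    [combine like terms]
= -36·c^3 - 36·b·c^2 - 48·a·c^2 - 48·a·b·c + 48·c^2·d + 48·b·c·d - 12·c^2 - 12·b·c - 12·a·c - 12·a·b + 16·c·d + 16·b·d - 12·a^2·c - 12·a^2·b + 16·a·c·d + 16·a·b·d    [distributive law]

-36·c^3 - 36·b·c^2 - 48·a·c^2 - 48·a·b·c + 48·c^2·d + 48·b·c·d - 12·c^2 - 12·b·c - 12·a·c - 12·a·b + 16·c·d + 16·b·d - 12·a^2·c - 12·a^2·b + 16·a·c·d + 16·a·b·d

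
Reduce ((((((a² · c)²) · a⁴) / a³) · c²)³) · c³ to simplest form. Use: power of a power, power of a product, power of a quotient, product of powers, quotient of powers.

a¹⁵c¹⁵

((((((a² · c)²) · a⁴) / a³) · c²)³) · c³
= ((((((a² · c)²) · a⁴) / a³)³) · ((c²)³)) · c³    [power of a product]
= ((((((a² · c)²) · a⁴)³) / ((a³)³)) · ((c²)³)) · c³    [power of a quotient]
= ((((((a² · c)²)³) · ((a⁴)³)) / ((a³)³)) · ((c²)³)) · c³    [power of a product]
= (((((a² · c)⁶) · ((a⁴)³)) / ((a³)³)) · ((c²)³)) · c³    [power of a power]
= ((((((a²)⁶) · (c⁶)) · ((a⁴)³)) / ((a³)³)) · ((c²)³)) · c³    [power of a product]
= ((((a¹² · (c⁶)) · ((a⁴)³)) / ((a³)³)) · ((c²)³)) · c³    [power of a power]
= ((((a¹² · c⁶) · a¹²) / ((a³)³)) · ((c²)³)) · c³    [power of a power]
= ((((a¹² · c⁶) · a¹²) / a⁹) · ((c²)³)) · c³    [power of a power]
= ((((a¹² · c⁶) · a¹²) / a⁹) · c⁶) · c³    [power of a power]
= a¹⁵c¹⁵    [quotient of powers; product of powers]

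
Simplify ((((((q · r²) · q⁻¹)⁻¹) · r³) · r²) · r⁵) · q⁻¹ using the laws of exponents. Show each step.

q⁻¹·r⁸

((((((q · r²) · q⁻¹)⁻¹) · r³) · r²) · r⁵) · q⁻¹
= ((((((q · r²)⁻¹) · ((q⁻¹)⁻¹)) · r³) · r²) · r⁵) · q⁻¹    [power of a product]
= ((((((q⁻¹) · ((r²)⁻¹)) · ((q⁻¹)⁻¹)) · r³) · r²) · r⁵) · q⁻¹    [power of a product]
= (((((q⁻¹ · r⁻²) · ((q⁻¹)⁻¹)) · r³) · r²) · r⁵) · q⁻¹    [power of a power]
= (((((q⁻¹ · r⁻²) · q) · r³) · r²) · r⁵) · q⁻¹    [power of a power]
= q⁻¹·r⁸    [product of powers]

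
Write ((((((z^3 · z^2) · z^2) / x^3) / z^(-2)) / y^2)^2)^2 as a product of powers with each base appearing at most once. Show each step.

x^(-12)y^(-8)z^36

((((((z^3 · z^2) · z^2) / x^3) / z^(-2)) / y^2)^2)^2
= (((((z^3 · z^2) · z^2) / x^3) / z^(-2)) / y^2)^4    [power of a power]
= (((((z^3 · z^2) · z^2) / x^3) / z^(-2))^4) / ((y^2)^4)    [power of a quotient]
= (((((z^3 · z^2) · z^2) / x^3)^4) / ((z^(-2))^4)) / ((y^2)^4)    [power of a quotient]
= (((((z^3 · z^2) · z^2)^4) / ((x^3)^4)) / ((z^(-2))^4)) / ((y^2)^4)    [power of a quotient]
= (((((z^3 · z^2)^4) · ((z^2)^4)) / ((x^3)^4)) / ((z^(-2))^4)) / ((y^2)^4)    [power of a product]
= ((((((z^3)^4) · ((z^2)^4)) · ((z^2)^4)) / ((x^3)^4)) / ((z^(-2))^4)) / ((y^2)^4)    [power of a product]
= ((((z^12 · ((z^2)^4)) · ((z^2)^4)) / ((x^3)^4)) / ((z^(-2))^4)) / ((y^2)^4)    [power of a power]
= ((((z^12 · z^8) · ((z^2)^4)) / ((x^3)^4)) / ((z^(-2))^4)) / ((y^2)^4)    [power of a power]
= (((z^20 · ((z^2)^4)) / ((x^3)^4)) / ((z^(-2))^4)) / ((y^2)^4)    [product of powers]
= (((z^20 · z^8) / ((x^3)^4)) / ((z^(-2))^4)) / ((y^2)^4)    [power of a power]
= ((z^28 / ((x^3)^4)) / ((z^(-2))^4)) / ((y^2)^4)    [product of powers]
= ((z^28 / x^12) / ((z^(-2))^4)) / ((y^2)^4)    [power of a power]
= ((z^28 / x^12) / z^(-8)) / ((y^2)^4)    [power of a power]
= ((z^28 / x^12) / z^(-8)) / y^8    [power of a power]
= x^(-12)y^(-8)z^36    [quotient of powers]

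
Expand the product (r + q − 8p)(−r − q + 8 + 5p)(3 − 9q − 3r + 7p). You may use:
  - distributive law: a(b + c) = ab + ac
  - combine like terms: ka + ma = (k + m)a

(r + q − 8p)(−r − q + 8 + 5p)(3 − 9q − 3r + 7p)
= (−r^2 − qr + 8r + 5pr − qr − q^2 + 8q + 5pq + 8pr + 8pq − 64p − 40p^2)(3 − 9q − 3r + 7p)    [distributive law]
= (−r^2 − 2qr + 8r + 13pr − q^2 + 8q + 13pq − 64p − 40p^2)(3 − 9q − 3r + 7p)    [combine like terms]
= −3r^2 + 9qr^2 + 3r^3 − 7pr^2 − 6qr + 18q^2r + 6qr^2 − 14pqr + 24r − 72qr − 24r^2 + 56pr + 39pr − 117pqr − 39pr^2 + 91p^2r − 3q^2 + 9q^3 + 3q^2r − 7pq^2 + 24q − 72q^2 − 24qr + 56pq + 39pq − 117pq^2 − 39pqr + 91p^2q − 192p + 576pq + 192pr − 448p^2 − 120p^2 + 360p^2q + 120p^2r − 280p^3    [distributive law]
= −27r^2 + 15qr^2 + 3r^3 − 46pr^2 − 102qr + 21q^2r − 170pqr + 24r + 287pr + 211p^2r − 75q^2 + 9q^3 − 124pq^2 + 24q + 671pq + 451p^2q − 192p − 568p^2 − 280p^3    [combine like terms]

−27r^2 + 15qr^2 + 3r^3 − 46pr^2 − 102qr + 21q^2r − 170pqr + 24r + 287pr + 211p^2r − 75q^2 + 9q^3 − 124pq^2 + 24q + 671pq + 451p^2q − 192p − 568p^2 − 280p^3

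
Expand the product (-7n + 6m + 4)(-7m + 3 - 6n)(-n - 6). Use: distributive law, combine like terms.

-13mn^2 - 68mn - 207n^2 + 258n - 42n^3 + 42m^2n + 252m^2 + 60m - 72

(-7n + 6m + 4)(-7m + 3 - 6n)(-n - 6)
= (49mn - 21n + 42n^2 - 42m^2 + 18m - 36mn - 28m + 12 - 24n)(-n - 6)    [distributive law]
= (13mn - 45n + 42n^2 - 42m^2 - 10m + 12)(-n - 6)    [combine like terms]
= -13mn^2 - 78mn + 45n^2 + 270n - 42n^3 - 252n^2 + 42m^2n + 252m^2 + 10mn + 60m - 12n - 72    [distributive law]
= -13mn^2 - 68mn - 207n^2 + 258n - 42n^3 + 42m^2n + 252m^2 + 60m - 72    [combine like terms]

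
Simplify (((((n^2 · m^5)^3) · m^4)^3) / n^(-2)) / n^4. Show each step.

m^57n^16

(((((n^2 · m^5)^3) · m^4)^3) / n^(-2)) / n^4
= (((((n^2 · m^5)^3)^3) · ((m^4)^3)) / n^(-2)) / n^4    [power of a product]
= ((((n^2 · m^5)^9) · ((m^4)^3)) / n^(-2)) / n^4    [power of a power]
= (((((n^2)^9) · ((m^5)^9)) · ((m^4)^3)) / n^(-2)) / n^4    [power of a product]
= (((n^18 · ((m^5)^9)) · ((m^4)^3)) / n^(-2)) / n^4    [power of a power]
= (((n^18 · m^45) · ((m^4)^3)) / n^(-2)) / n^4    [power of a power]
= (((n^18 · m^45) · m^12) / n^(-2)) / n^4    [power of a power]
= m^57n^16    [quotient of powers; product of powers]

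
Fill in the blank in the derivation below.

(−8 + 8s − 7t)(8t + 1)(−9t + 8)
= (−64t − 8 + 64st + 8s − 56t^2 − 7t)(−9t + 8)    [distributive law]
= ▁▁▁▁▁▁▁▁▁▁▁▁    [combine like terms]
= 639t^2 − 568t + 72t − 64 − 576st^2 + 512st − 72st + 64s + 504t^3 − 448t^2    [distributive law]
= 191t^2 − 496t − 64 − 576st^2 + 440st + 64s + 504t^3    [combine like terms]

By combine like terms:

(−71t − 8 + 64st + 8s − 56t^2)(−9t + 8)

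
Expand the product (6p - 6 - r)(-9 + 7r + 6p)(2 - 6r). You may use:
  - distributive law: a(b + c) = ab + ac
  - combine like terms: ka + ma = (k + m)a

-180p + 612pr - 216pr² + 72p² - 216p²r + 108 - 390r + 184r² + 42r³

(6p - 6 - r)(-9 + 7r + 6p)(2 - 6r)
= (-54p + 42pr + 36p² + 54 - 42r - 36p + 9r - 7r² - 6pr)(2 - 6r)    [distributive law]
= (-90p + 36pr + 36p² + 54 - 33r - 7r²)(2 - 6r)    [combine like terms]
= -180p + 540pr + 72pr - 216pr² + 72p² - 216p²r + 108 - 324r - 66r + 198r² - 14r² + 42r³    [distributive law]
= -180p + 612pr - 216pr² + 72p² - 216p²r + 108 - 390r + 184r² + 42r³    [combine like terms]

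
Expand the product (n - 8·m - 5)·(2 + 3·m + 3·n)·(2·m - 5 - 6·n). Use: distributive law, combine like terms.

(n - 8·m - 5)·(2 + 3·m + 3·n)·(2·m - 5 - 6·n)
= (2·n + 3·m·n + 3·n² - 16·m - 24·m² - 24·m·n - 10 - 15·m - 15·n)·(2·m - 5 - 6·n)    [distributive law]
= (-13·n - 21·m·n + 3·n² - 31·m - 24·m² - 10)·(2·m - 5 - 6·n)    [combine like terms]
= -26·m·n + 65·n + 78·n² - 42·m²·n + 105·m·n + 126·m·n² + 6·m·n² - 15·n² - 18·n³ - 62·m² + 155·m + 186·m·n - 48·m³ + 120·m² + 144·m²·n - 20·m + 50 + 60·n    [distributive law]
= 265·m·n + 125·n + 63·n² + 102·m²·n + 132·m·n² - 18·n³ + 58·m² + 135·m - 48·m³ + 50    [combine like terms]

265·m·n + 125·n + 63·n² + 102·m²·n + 132·m·n² - 18·n³ + 58·m² + 135·m - 48·m³ + 50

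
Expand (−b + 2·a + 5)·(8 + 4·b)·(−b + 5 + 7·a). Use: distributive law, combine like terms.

−32·b² + 20·b + 108·a·b + 4·b³ − 36·a·b² + 360·a + 112·a² + 56·a²·b + 200

(−b + 2·a + 5)·(8 + 4·b)·(−b + 5 + 7·a)
= (−8·b − 4·b² + 16·a + 8·a·b + 40 + 20·b)·(−b + 5 + 7·a)    [distributive law]
= (12·b − 4·b² + 16·a + 8·a·b + 40)·(−b + 5 + 7·a)    [combine like terms]
= −12·b² + 60·b + 84·a·b + 4·b³ − 20·b² − 28·a·b² − 16·a·b + 80·a + 112·a² − 8·a·b² + 40·a·b + 56·a²·b − 40·b + 200 + 280·a    [distributive law]
= −32·b² + 20·b + 108·a·b + 4·b³ − 36·a·b² + 360·a + 112·a² + 56·a²·b + 200    [combine like terms]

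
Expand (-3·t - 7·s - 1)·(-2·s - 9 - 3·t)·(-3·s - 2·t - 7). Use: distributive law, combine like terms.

-109·s^2·t - 81·s·t^2 - 409·s·t - 123·t^2 - 228·t - 18·t^3 - 42·s^3 - 293·s^2 - 482·s - 63

(-3·t - 7·s - 1)·(-2·s - 9 - 3·t)·(-3·s - 2·t - 7)
= (6·s·t + 27·t + 9·t^2 + 14·s^2 + 63·s + 21·s·t + 2·s + 9 + 3·t)·(-3·s - 2·t - 7)    [distributive law]
= (27·s·t + 30·t + 9·t^2 + 14·s^2 + 65·s + 9)·(-3·s - 2·t - 7)    [combine like terms]
= -81·s^2·t - 54·s·t^2 - 189·s·t - 90·s·t - 60·t^2 - 210·t - 27·s·t^2 - 18·t^3 - 63·t^2 - 42·s^3 - 28·s^2·t - 98·s^2 - 195·s^2 - 130·s·t - 455·s - 27·s - 18·t - 63    [distributive law]
= -109·s^2·t - 81·s·t^2 - 409·s·t - 123·t^2 - 228·t - 18·t^3 - 42·s^3 - 293·s^2 - 482·s - 63    [combine like terms]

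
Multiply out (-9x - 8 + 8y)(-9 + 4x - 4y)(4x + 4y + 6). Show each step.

-20x² + 444xy + 582x - 144x³ + 128x²y + 144xy² + 48y + 432 - 352y² - 128y³

(-9x - 8 + 8y)(-9 + 4x - 4y)(4x + 4y + 6)
= (81x - 36x² + 36xy + 72 - 32x + 32y - 72y + 32xy - 32y²)(4x + 4y + 6)    [distributive law]
= (49x - 36x² + 68xy + 72 - 40y - 32y²)(4x + 4y + 6)    [combine like terms]
= 196x² + 196xy + 294x - 144x³ - 144x²y - 216x² + 272x²y + 272xy² + 408xy + 288x + 288y + 432 - 160xy - 160y² - 240y - 128xy² - 128y³ - 192y²    [distributive law]
= -20x² + 444xy + 582x - 144x³ + 128x²y + 144xy² + 48y + 432 - 352y² - 128y³    [combine like terms]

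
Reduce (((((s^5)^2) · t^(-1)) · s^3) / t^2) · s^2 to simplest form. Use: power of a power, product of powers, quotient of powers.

s^15t^(-3)

(((((s^5)^2) · t^(-1)) · s^3) / t^2) · s^2
= (((s^10 · t^(-1)) · s^3) / t^2) · s^2    [power of a power]
= s^15t^(-3)    [quotient of powers; product of powers]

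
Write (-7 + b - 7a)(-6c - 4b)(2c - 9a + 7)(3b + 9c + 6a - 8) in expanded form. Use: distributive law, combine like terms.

474bc^2 + 756c^3 - 924ac^2 + 1974c^2 - 1552abc + 2520a^2c + 2436ac + 2534bc - 2352c - 146b^2c - 624ab^2 + 1680a^2b + 1624ab + 812b^2 - 1568b - 108b^2c^2 - 108bc^3 + 1170abc^2 + 606ab^2c - 2742a^2bc - 24b^3c + 108ab^3 - 540a^2b^2 - 84b^3 + 756ac^3 - 2898a^2c^2 - 2268a^3c - 1512a^3b

(-7 + b - 7a)(-6c - 4b)(2c - 9a + 7)(3b + 9c + 6a - 8)
= (42c + 28b - 6bc - 4b^2 + 42ac + 28ab)(2c - 9a + 7)(3b + 9c + 6a - 8)    [distributive law]
= (84c^2 - 378ac + 294c + 56bc - 252ab + 196b - 12bc^2 + 54abc - 42bc - 8b^2c + 36ab^2 - 28b^2 + 84ac^2 - 378a^2c + 294ac + 56abc - 252a^2b + 196ab)(3b + 9c + 6a - 8)    [distributive law]
= (84c^2 - 84ac + 294c + 14bc - 56ab + 196b - 12bc^2 + 110abc - 8b^2c + 36ab^2 - 28b^2 + 84ac^2 - 378a^2c - 252a^2b)(3b + 9c + 6a - 8)    [combine like terms]
= 252bc^2 + 756c^3 + 504ac^2 - 672c^2 - 252abc - 756ac^2 - 504a^2c + 672ac + 882bc + 2646c^2 + 1764ac - 2352c + 42b^2c + 126bc^2 + 84abc - 112bc - 168ab^2 - 504abc - 336a^2b + 448ab + 588b^2 + 1764bc + 1176ab - 1568b - 36b^2c^2 - 108bc^3 - 72abc^2 + 96bc^2 + 330ab^2c + 990abc^2 + 660a^2bc - 880abc - 24b^3c - 72b^2c^2 - 48ab^2c + 64b^2c + 108ab^3 + 324ab^2c + 216a^2b^2 - 288ab^2 - 84b^3 - 252b^2c - 168ab^2 + 224b^2 + 252abc^2 + 756ac^3 + 504a^2c^2 - 672ac^2 - 1134a^2bc - 3402a^2c^2 - 2268a^3c + 3024a^2c - 756a^2b^2 - 2268a^2bc - 1512a^3b + 2016a^2b    [distributive law]
= 474bc^2 + 756c^3 - 924ac^2 + 1974c^2 - 1552abc + 2520a^2c + 2436ac + 2534bc - 2352c - 146b^2c - 624ab^2 + 1680a^2b + 1624ab + 812b^2 - 1568b - 108b^2c^2 - 108bc^3 + 1170abc^2 + 606ab^2c - 2742a^2bc - 24b^3c + 108ab^3 - 540a^2b^2 - 84b^3 + 756ac^3 - 2898a^2c^2 - 2268a^3c - 1512a^3b    [combine like terms]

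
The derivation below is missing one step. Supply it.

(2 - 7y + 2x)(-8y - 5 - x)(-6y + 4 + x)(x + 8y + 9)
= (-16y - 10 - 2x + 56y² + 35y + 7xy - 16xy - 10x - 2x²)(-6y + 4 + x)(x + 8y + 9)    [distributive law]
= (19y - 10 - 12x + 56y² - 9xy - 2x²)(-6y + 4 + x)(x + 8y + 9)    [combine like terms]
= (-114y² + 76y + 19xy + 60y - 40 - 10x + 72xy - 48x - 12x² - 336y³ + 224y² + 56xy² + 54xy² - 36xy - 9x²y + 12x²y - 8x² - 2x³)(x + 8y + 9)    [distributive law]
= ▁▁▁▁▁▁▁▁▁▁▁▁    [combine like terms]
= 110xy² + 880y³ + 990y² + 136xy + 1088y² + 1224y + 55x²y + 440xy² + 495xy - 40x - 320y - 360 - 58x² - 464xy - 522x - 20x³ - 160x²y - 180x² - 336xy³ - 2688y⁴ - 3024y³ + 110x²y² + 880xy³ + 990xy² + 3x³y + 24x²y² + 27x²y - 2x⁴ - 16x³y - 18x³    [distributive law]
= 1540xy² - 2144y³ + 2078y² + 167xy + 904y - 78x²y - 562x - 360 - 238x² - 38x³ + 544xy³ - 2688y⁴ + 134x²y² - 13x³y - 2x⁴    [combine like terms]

Applying combine like terms to the line above:

(110y² + 136y + 55xy - 40 - 58x - 20x² - 336y³ + 110xy² + 3x²y - 2x³)(x + 8y + 9)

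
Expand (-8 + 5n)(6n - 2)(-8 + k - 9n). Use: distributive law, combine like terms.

320n - 58kn + 282n^2 - 128 + 16k + 30kn^2 - 270n^3

(-8 + 5n)(6n - 2)(-8 + k - 9n)
= (-48n + 16 + 30n^2 - 10n)(-8 + k - 9n)    [distributive law]
= (-58n + 16 + 30n^2)(-8 + k - 9n)    [combine like terms]
= 464n - 58kn + 522n^2 - 128 + 16k - 144n - 240n^2 + 30kn^2 - 270n^3    [distributive law]
= 320n - 58kn + 282n^2 - 128 + 16k + 30kn^2 - 270n^3    [combine like terms]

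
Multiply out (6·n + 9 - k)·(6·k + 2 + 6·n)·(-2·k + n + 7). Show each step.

-66·k^2·n - 42·k·n^2 + 130·k·n + 318·n^2 + 480·n + 36·n^3 - 146·k^2 + 328·k + 126 + 12·k^3

(6·n + 9 - k)·(6·k + 2 + 6·n)·(-2·k + n + 7)
= (36·k·n + 12·n + 36·n^2 + 54·k + 18 + 54·n - 6·k^2 - 2·k - 6·k·n)·(-2·k + n + 7)    [distributive law]
= (30·k·n + 66·n + 36·n^2 + 52·k + 18 - 6·k^2)·(-2·k + n + 7)    [combine like terms]
= -60·k^2·n + 30·k·n^2 + 210·k·n - 132·k·n + 66·n^2 + 462·n - 72·k·n^2 + 36·n^3 + 252·n^2 - 104·k^2 + 52·k·n + 364·k - 36·k + 18·n + 126 + 12·k^3 - 6·k^2·n - 42·k^2    [distributive law]
= -66·k^2·n - 42·k·n^2 + 130·k·n + 318·n^2 + 480·n + 36·n^3 - 146·k^2 + 328·k + 126 + 12·k^3    [combine like terms]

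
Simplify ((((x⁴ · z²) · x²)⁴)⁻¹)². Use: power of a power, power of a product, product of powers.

((((x⁴ · z²) · x²)⁴)⁻¹)²
= (((x⁴ · z²) · x²)⁴)⁻²    [power of a power]
= ((x⁴ · z²) · x²)⁻⁸    [power of a power]
= ((x⁴ · z²)⁻⁸) · ((x²)⁻⁸)    [power of a product]
= (((x⁴)⁻⁸) · ((z²)⁻⁸)) · ((x²)⁻⁸)    [power of a product]
= (x⁻³² · ((z²)⁻⁸)) · ((x²)⁻⁸)    [power of a power]
= (x⁻³² · z⁻¹⁶) · ((x²)⁻⁸)    [power of a power]
= (x⁻³² · z⁻¹⁶) · x⁻¹⁶    [power of a power]
= x⁻⁴⁸z⁻¹⁶    [product of powers]

x⁻⁴⁸z⁻¹⁶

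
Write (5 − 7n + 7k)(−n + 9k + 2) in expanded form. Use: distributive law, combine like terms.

(5 − 7n + 7k)(−n + 9k + 2)
= −5n + 45k + 10 + 7n^2 − 63kn − 14n − 7kn + 63k^2 + 14k    [distributive law]
= −19n + 59k + 10 + 7n^2 − 70kn + 63k^2    [combine like terms]

−19n + 59k + 10 + 7n^2 − 70kn + 63k^2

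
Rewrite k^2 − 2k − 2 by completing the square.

k^2 − 2k − 2
= k^2 − 2k + 1 − 1 − 2    [add and subtract 1]
= (k − 1)^2 − 1 − 2    [perfect-square identity]
= (k − 1)^2 − 3    [combine constants]

(k − 1)^2 − 3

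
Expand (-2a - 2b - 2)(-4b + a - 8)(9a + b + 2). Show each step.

52a^2b + 78ab^2 + 242ab - 18a^3 + 122a^2 + 172a + 8b^3 + 40b^2 + 64b + 32

(-2a - 2b - 2)(-4b + a - 8)(9a + b + 2)
= (8ab - 2a^2 + 16a + 8b^2 - 2ab + 16b + 8b - 2a + 16)(9a + b + 2)    [distributive law]
= (6ab - 2a^2 + 14a + 8b^2 + 24b + 16)(9a + b + 2)    [combine like terms]
= 54a^2b + 6ab^2 + 12ab - 18a^3 - 2a^2b - 4a^2 + 126a^2 + 14ab + 28a + 72ab^2 + 8b^3 + 16b^2 + 216ab + 24b^2 + 48b + 144a + 16b + 32    [distributive law]
= 52a^2b + 78ab^2 + 242ab - 18a^3 + 122a^2 + 172a + 8b^3 + 40b^2 + 64b + 32    [combine like terms]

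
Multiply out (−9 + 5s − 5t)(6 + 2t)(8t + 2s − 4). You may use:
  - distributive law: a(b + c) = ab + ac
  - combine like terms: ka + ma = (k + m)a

−240t − 228s + 216 − 344t^2 + 104st + 60s^2 + 60st^2 + 20s^2t − 80t^3

(−9 + 5s − 5t)(6 + 2t)(8t + 2s − 4)
= (−54 − 18t + 30s + 10st − 30t − 10t^2)(8t + 2s − 4)    [distributive law]
= (−54 − 48t + 30s + 10st − 10t^2)(8t + 2s − 4)    [combine like terms]
= −432t − 108s + 216 − 384t^2 − 96st + 192t + 240st + 60s^2 − 120s + 80st^2 + 20s^2t − 40st − 80t^3 − 20st^2 + 40t^2    [distributive law]
= −240t − 228s + 216 − 344t^2 + 104st + 60s^2 + 60st^2 + 20s^2t − 80t^3    [combine like terms]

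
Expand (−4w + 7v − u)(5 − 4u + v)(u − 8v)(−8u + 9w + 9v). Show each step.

(−4w + 7v − u)(5 − 4u + v)(u − 8v)(−8u + 9w + 9v)
= (−20w + 16uw − 4vw + 35v − 28uv + 7v^2 − 5u + 4u^2 − uv)(u − 8v)(−8u + 9w + 9v)    [distributive law]
= (−20w + 16uw − 4vw + 35v − 29uv + 7v^2 − 5u + 4u^2)(u − 8v)(−8u + 9w + 9v)    [combine like terms]
= (−20uw + 160vw + 16u^2w − 128uvw − 4uvw + 32v^2w + 35uv − 280v^2 − 29u^2v + 232uv^2 + 7uv^2 − 56v^3 − 5u^2 + 40uv + 4u^3 − 32u^2v)(−8u + 9w + 9v)    [distributive law]
= (−20uw + 160vw + 16u^2w − 132uvw + 32v^2w + 75uv − 280v^2 − 61u^2v + 239uv^2 − 56v^3 − 5u^2 + 4u^3)(−8u + 9w + 9v)    [combine like terms]
= 160u^2w − 180uw^2 − 180uvw − 1280uvw + 1440vw^2 + 1440v^2w − 128u^3w + 144u^2w^2 + 144u^2vw + 1056u^2vw − 1188uvw^2 − 1188uv^2w − 256uv^2w + 288v^2w^2 + 288v^3w − 600u^2v + 675uvw + 675uv^2 + 2240uv^2 − 2520v^2w − 2520v^3 + 488u^3v − 549u^2vw − 549u^2v^2 − 1912u^2v^2 + 2151uv^2w + 2151uv^3 + 448uv^3 − 504v^3w − 504v^4 + 40u^3 − 45u^2w − 45u^2v − 32u^4 + 36u^3w + 36u^3v    [distributive law]
= 115u^2w − 180uw^2 − 785uvw + 1440vw^2 − 1080v^2w − 92u^3w + 144u^2w^2 + 651u^2vw − 1188uvw^2 + 707uv^2w + 288v^2w^2 − 216v^3w − 645u^2v + 2915uv^2 − 2520v^3 + 524u^3v − 2461u^2v^2 + 2599uv^3 − 504v^4 + 40u^3 − 32u^4    [combine like terms]

115u^2w − 180uw^2 − 785uvw + 1440vw^2 − 1080v^2w − 92u^3w + 144u^2w^2 + 651u^2vw − 1188uvw^2 + 707uv^2w + 288v^2w^2 − 216v^3w − 645u^2v + 2915uv^2 − 2520v^3 + 524u^3v − 2461u^2v^2 + 2599uv^3 − 504v^4 + 40u^3 − 32u^4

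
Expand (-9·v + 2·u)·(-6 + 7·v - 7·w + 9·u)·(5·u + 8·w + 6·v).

198·u·v + 432·v·w + 324·v^2 - 717·u·v^2 - 126·v^2·w - 378·v^3 - 305·u·v·w + 504·v·w^2 - 227·u^2·v - 60·u^2 - 96·u·w + 74·u^2·w - 112·u·w^2 + 90·u^3

(-9·v + 2·u)·(-6 + 7·v - 7·w + 9·u)·(5·u + 8·w + 6·v)
= (54·v - 63·v^2 + 63·v·w - 81·u·v - 12·u + 14·u·v - 14·u·w + 18·u^2)·(5·u + 8·w + 6·v)    [distributive law]
= (54·v - 63·v^2 + 63·v·w - 67·u·v - 12·u - 14·u·w + 18·u^2)·(5·u + 8·w + 6·v)    [combine like terms]
= 270·u·v + 432·v·w + 324·v^2 - 315·u·v^2 - 504·v^2·w - 378·v^3 + 315·u·v·w + 504·v·w^2 + 378·v^2·w - 335·u^2·v - 536·u·v·w - 402·u·v^2 - 60·u^2 - 96·u·w - 72·u·v - 70·u^2·w - 112·u·w^2 - 84·u·v·w + 90·u^3 + 144·u^2·w + 108·u^2·v    [distributive law]
= 198·u·v + 432·v·w + 324·v^2 - 717·u·v^2 - 126·v^2·w - 378·v^3 - 305·u·v·w + 504·v·w^2 - 227·u^2·v - 60·u^2 - 96·u·w + 74·u^2·w - 112·u·w^2 + 90·u^3    [combine like terms]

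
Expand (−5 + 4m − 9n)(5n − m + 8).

(−5 + 4m − 9n)(5n − m + 8)
= −25n + 5m − 40 + 20mn − 4m^2 + 32m − 45n^2 + 9mn − 72n    [distributive law]
= −97n + 37m − 40 + 29mn − 4m^2 − 45n^2    [combine like terms]

−97n + 37m − 40 + 29mn − 4m^2 − 45n^2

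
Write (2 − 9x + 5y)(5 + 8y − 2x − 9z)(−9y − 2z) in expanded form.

−90y − 20z − 369y^2 + 80yz + 441xy + 98xz + 36z^2 + 738xy^2 − 565xyz − 162x^2y − 36x^2z − 162xz^2 − 360y^3 + 325y^2z + 90yz^2

(2 − 9x + 5y)(5 + 8y − 2x − 9z)(−9y − 2z)
= (10 + 16y − 4x − 18z − 45x − 72xy + 18x^2 + 81xz + 25y + 40y^2 − 10xy − 45yz)(−9y − 2z)    [distributive law]
= (10 + 41y − 49x − 18z − 82xy + 18x^2 + 81xz + 40y^2 − 45yz)(−9y − 2z)    [combine like terms]
= −90y − 20z − 369y^2 − 82yz + 441xy + 98xz + 162yz + 36z^2 + 738xy^2 + 164xyz − 162x^2y − 36x^2z − 729xyz − 162xz^2 − 360y^3 − 80y^2z + 405y^2z + 90yz^2    [distributive law]
= −90y − 20z − 369y^2 + 80yz + 441xy + 98xz + 36z^2 + 738xy^2 − 565xyz − 162x^2y − 36x^2z − 162xz^2 − 360y^3 + 325y^2z + 90yz^2    [combine like terms]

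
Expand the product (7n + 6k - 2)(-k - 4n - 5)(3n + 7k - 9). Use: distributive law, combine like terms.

-289kn^2 - 235k^2n + 6kn - 84n^3 + 171n^2 + 273n - 42k^3 - 142k^2 + 322k - 90

(7n + 6k - 2)(-k - 4n - 5)(3n + 7k - 9)
= (-7kn - 28n^2 - 35n - 6k^2 - 24kn - 30k + 2k + 8n + 10)(3n + 7k - 9)    [distributive law]
= (-31kn - 28n^2 - 27n - 6k^2 - 28k + 10)(3n + 7k - 9)    [combine like terms]
= -93kn^2 - 217k^2n + 279kn - 84n^3 - 196kn^2 + 252n^2 - 81n^2 - 189kn + 243n - 18k^2n - 42k^3 + 54k^2 - 84kn - 196k^2 + 252k + 30n + 70k - 90    [distributive law]
= -289kn^2 - 235k^2n + 6kn - 84n^3 + 171n^2 + 273n - 42k^3 - 142k^2 + 322k - 90    [combine like terms]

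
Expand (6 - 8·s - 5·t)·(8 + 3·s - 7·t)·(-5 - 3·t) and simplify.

(6 - 8·s - 5·t)·(8 + 3·s - 7·t)·(-5 - 3·t)
= (48 + 18·s - 42·t - 64·s - 24·s^2 + 56·s·t - 40·t - 15·s·t + 35·t^2)·(-5 - 3·t)    [distributive law]
= (48 - 46·s - 82·t - 24·s^2 + 41·s·t + 35·t^2)·(-5 - 3·t)    [combine like terms]
= -240 - 144·t + 230·s + 138·s·t + 410·t + 246·t^2 + 120·s^2 + 72·s^2·t - 205·s·t - 123·s·t^2 - 175·t^2 - 105·t^3    [distributive law]
= -240 + 266·t + 230·s - 67·s·t + 71·t^2 + 120·s^2 + 72·s^2·t - 123·s·t^2 - 105·t^3    [combine like terms]

-240 + 266·t + 230·s - 67·s·t + 71·t^2 + 120·s^2 + 72·s^2·t - 123·s·t^2 - 105·t^3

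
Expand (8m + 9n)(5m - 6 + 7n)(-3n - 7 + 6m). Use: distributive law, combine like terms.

(8m + 9n)(5m - 6 + 7n)(-3n - 7 + 6m)
= (40m^2 - 48m + 56mn + 45mn - 54n + 63n^2)(-3n - 7 + 6m)    [distributive law]
= (40m^2 - 48m + 101mn - 54n + 63n^2)(-3n - 7 + 6m)    [combine like terms]
= -120m^2n - 280m^2 + 240m^3 + 144mn + 336m - 288m^2 - 303mn^2 - 707mn + 606m^2n + 162n^2 + 378n - 324mn - 189n^3 - 441n^2 + 378mn^2    [distributive law]
= 486m^2n - 568m^2 + 240m^3 - 887mn + 336m + 75mn^2 - 279n^2 + 378n - 189n^3    [combine like terms]

486m^2n - 568m^2 + 240m^3 - 887mn + 336m + 75mn^2 - 279n^2 + 378n - 189n^3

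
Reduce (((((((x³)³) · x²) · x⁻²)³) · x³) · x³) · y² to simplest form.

x³³y²

(((((((x³)³) · x²) · x⁻²)³) · x³) · x³) · y²
= (((((((x³)³) · x²)³) · ((x⁻²)³)) · x³) · x³) · y²    [power of a product]
= (((((((x³)³)³) · ((x²)³)) · ((x⁻²)³)) · x³) · x³) · y²    [power of a product]
= ((((((x³)⁹) · ((x²)³)) · ((x⁻²)³)) · x³) · x³) · y²    [power of a power]
= ((((x²⁷ · ((x²)³)) · ((x⁻²)³)) · x³) · x³) · y²    [power of a power]
= ((((x²⁷ · x⁶) · ((x⁻²)³)) · x³) · x³) · y²    [power of a power]
= (((x³³ · ((x⁻²)³)) · x³) · x³) · y²    [product of powers]
= (((x³³ · x⁻⁶) · x³) · x³) · y²    [power of a power]
= ((x²⁷ · x³) · x³) · y²    [product of powers]
= (x³⁰ · x³) · y²    [product of powers]
= x³³ · y²    [product of powers]
= x³³y²    [rearrange]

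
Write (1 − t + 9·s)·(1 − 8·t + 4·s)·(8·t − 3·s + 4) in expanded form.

−28·t + 49·s + 4 − 40·t² − 173·s·t + 105·s² + 64·t³ − 632·s·t² + 516·s²·t − 108·s³

(1 − t + 9·s)·(1 − 8·t + 4·s)·(8·t − 3·s + 4)
= (1 − 8·t + 4·s − t + 8·t² − 4·s·t + 9·s − 72·s·t + 36·s²)·(8·t − 3·s + 4)    [distributive law]
= (1 − 9·t + 13·s + 8·t² − 76·s·t + 36·s²)·(8·t − 3·s + 4)    [combine like terms]
= 8·t − 3·s + 4 − 72·t² + 27·s·t − 36·t + 104·s·t − 39·s² + 52·s + 64·t³ − 24·s·t² + 32·t² − 608·s·t² + 228·s²·t − 304·s·t + 288·s²·t − 108·s³ + 144·s²    [distributive law]
= −28·t + 49·s + 4 − 40·t² − 173·s·t + 105·s² + 64·t³ − 632·s·t² + 516·s²·t − 108·s³    [combine like terms]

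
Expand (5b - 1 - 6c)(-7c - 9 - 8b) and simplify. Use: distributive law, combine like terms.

(5b - 1 - 6c)(-7c - 9 - 8b)
= -35bc - 45b - 40b^2 + 7c + 9 + 8b + 42c^2 + 54c + 48bc    [distributive law]
= 13bc - 37b - 40b^2 + 61c + 9 + 42c^2    [combine like terms]

13bc - 37b - 40b^2 + 61c + 9 + 42c^2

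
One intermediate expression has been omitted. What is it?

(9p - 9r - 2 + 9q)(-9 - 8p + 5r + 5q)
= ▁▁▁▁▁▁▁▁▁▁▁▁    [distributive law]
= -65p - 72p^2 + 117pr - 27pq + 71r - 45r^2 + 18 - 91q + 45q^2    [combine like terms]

By distributive law:

-81p - 72p^2 + 45pr + 45pq + 81r + 72pr - 45r^2 - 45qr + 18 + 16p - 10r - 10q - 81q - 72pq + 45qr + 45q^2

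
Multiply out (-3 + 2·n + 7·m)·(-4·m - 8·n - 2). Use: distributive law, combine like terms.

-2·m + 20·n + 6 - 64·m·n - 16·n² - 28·m²

(-3 + 2·n + 7·m)·(-4·m - 8·n - 2)
= 12·m + 24·n + 6 - 8·m·n - 16·n² - 4·n - 28·m² - 56·m·n - 14·m    [distributive law]
= -2·m + 20·n + 6 - 64·m·n - 16·n² - 28·m²    [combine like terms]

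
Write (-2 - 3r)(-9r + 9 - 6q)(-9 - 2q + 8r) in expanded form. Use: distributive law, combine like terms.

(-2 - 3r)(-9r + 9 - 6q)(-9 - 2q + 8r)
= (18r - 18 + 12q + 27r^2 - 27r + 18qr)(-9 - 2q + 8r)    [distributive law]
= (-9r - 18 + 12q + 27r^2 + 18qr)(-9 - 2q + 8r)    [combine like terms]
= 81r + 18qr - 72r^2 + 162 + 36q - 144r - 108q - 24q^2 + 96qr - 243r^2 - 54qr^2 + 216r^3 - 162qr - 36q^2r + 144qr^2    [distributive law]
= -63r - 48qr - 315r^2 + 162 - 72q - 24q^2 + 90qr^2 + 216r^3 - 36q^2r    [combine like terms]

-63r - 48qr - 315r^2 + 162 - 72q - 24q^2 + 90qr^2 + 216r^3 - 36q^2r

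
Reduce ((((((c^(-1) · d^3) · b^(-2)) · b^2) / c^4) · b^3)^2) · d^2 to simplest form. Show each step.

b^6·c^(-10)·d^8

((((((c^(-1) · d^3) · b^(-2)) · b^2) / c^4) · b^3)^2) · d^2
= ((((((c^(-1) · d^3) · b^(-2)) · b^2) / c^4)^2) · ((b^3)^2)) · d^2    [power of a product]
= ((((((c^(-1) · d^3) · b^(-2)) · b^2)^2) / ((c^4)^2)) · ((b^3)^2)) · d^2    [power of a quotient]
= ((((((c^(-1) · d^3) · b^(-2))^2) · ((b^2)^2)) / ((c^4)^2)) · ((b^3)^2)) · d^2    [power of a product]
= ((((((c^(-1) · d^3)^2) · ((b^(-2))^2)) · ((b^2)^2)) / ((c^4)^2)) · ((b^3)^2)) · d^2    [power of a product]
= (((((((c^(-1))^2) · ((d^3)^2)) · ((b^(-2))^2)) · ((b^2)^2)) / ((c^4)^2)) · ((b^3)^2)) · d^2    [power of a product]
= (((((c^(-2) · ((d^3)^2)) · ((b^(-2))^2)) · ((b^2)^2)) / ((c^4)^2)) · ((b^3)^2)) · d^2    [power of a power]
= (((((c^(-2) · d^6) · ((b^(-2))^2)) · ((b^2)^2)) / ((c^4)^2)) · ((b^3)^2)) · d^2    [power of a power]
= (((((c^(-2) · d^6) · b^(-4)) · ((b^2)^2)) / ((c^4)^2)) · ((b^3)^2)) · d^2    [power of a power]
= (((((c^(-2) · d^6) · b^(-4)) · b^4) / ((c^4)^2)) · ((b^3)^2)) · d^2    [power of a power]
= (((((c^(-2) · d^6) · b^(-4)) · b^4) / c^8) · ((b^3)^2)) · d^2    [power of a power]
= (((((c^(-2) · d^6) · b^(-4)) · b^4) / c^8) · b^6) · d^2    [power of a power]
= b^6·c^(-10)·d^8    [quotient of powers; product of powers]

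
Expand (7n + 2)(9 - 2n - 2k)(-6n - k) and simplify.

-354n^2 - 35kn + 84n^3 + 98kn^2 + 14k^2n - 108n - 18k + 4k^2

(7n + 2)(9 - 2n - 2k)(-6n - k)
= (63n - 14n^2 - 14kn + 18 - 4n - 4k)(-6n - k)    [distributive law]
= (59n - 14n^2 - 14kn + 18 - 4k)(-6n - k)    [combine like terms]
= -354n^2 - 59kn + 84n^3 + 14kn^2 + 84kn^2 + 14k^2n - 108n - 18k + 24kn + 4k^2    [distributive law]
= -354n^2 - 35kn + 84n^3 + 98kn^2 + 14k^2n - 108n - 18k + 4k^2    [combine like terms]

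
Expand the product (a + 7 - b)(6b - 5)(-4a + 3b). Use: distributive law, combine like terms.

(a + 7 - b)(6b - 5)(-4a + 3b)
= (6ab - 5a + 42b - 35 - 6b^2 + 5b)(-4a + 3b)    [distributive law]
= (6ab - 5a + 47b - 35 - 6b^2)(-4a + 3b)    [combine like terms]
= -24a^2b + 18ab^2 + 20a^2 - 15ab - 188ab + 141b^2 + 140a - 105b + 24ab^2 - 18b^3    [distributive law]
= -24a^2b + 42ab^2 + 20a^2 - 203ab + 141b^2 + 140a - 105b - 18b^3    [combine like terms]

-24a^2b + 42ab^2 + 20a^2 - 203ab + 141b^2 + 140a - 105b - 18b^3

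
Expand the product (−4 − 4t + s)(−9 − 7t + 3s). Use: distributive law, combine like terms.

36 + 64t − 21s + 28t^2 − 19st + 3s^2

(−4 − 4t + s)(−9 − 7t + 3s)
= 36 + 28t − 12s + 36t + 28t^2 − 12st − 9s − 7st + 3s^2    [distributive law]
= 36 + 64t − 21s + 28t^2 − 19st + 3s^2    [combine like terms]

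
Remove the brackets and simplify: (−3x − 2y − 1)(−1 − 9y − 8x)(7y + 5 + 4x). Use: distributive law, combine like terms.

336xy + 59x + 164x^2 + 373xy^2 + 340x^2y + 96x^3 + 167y^2 + 62y + 126y^3 + 5

(−3x − 2y − 1)(−1 − 9y − 8x)(7y + 5 + 4x)
= (3x + 27xy + 24x^2 + 2y + 18y^2 + 16xy + 1 + 9y + 8x)(7y + 5 + 4x)    [distributive law]
= (11x + 43xy + 24x^2 + 11y + 18y^2 + 1)(7y + 5 + 4x)    [combine like terms]
= 77xy + 55x + 44x^2 + 301xy^2 + 215xy + 172x^2y + 168x^2y + 120x^2 + 96x^3 + 77y^2 + 55y + 44xy + 126y^3 + 90y^2 + 72xy^2 + 7y + 5 + 4x    [distributive law]
= 336xy + 59x + 164x^2 + 373xy^2 + 340x^2y + 96x^3 + 167y^2 + 62y + 126y^3 + 5    [combine like terms]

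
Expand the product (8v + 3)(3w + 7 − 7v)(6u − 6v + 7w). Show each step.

144uvw − 536v^2w + 168vw^2 + 210uv − 210v^2 + 191vw − 336uv^2 + 336v^3 + 54uw + 63w^2 + 126u − 126v + 147w

(8v + 3)(3w + 7 − 7v)(6u − 6v + 7w)
= (24vw + 56v − 56v^2 + 9w + 21 − 21v)(6u − 6v + 7w)    [distributive law]
= (24vw + 35v − 56v^2 + 9w + 21)(6u − 6v + 7w)    [combine like terms]
= 144uvw − 144v^2w + 168vw^2 + 210uv − 210v^2 + 245vw − 336uv^2 + 336v^3 − 392v^2w + 54uw − 54vw + 63w^2 + 126u − 126v + 147w    [distributive law]
= 144uvw − 536v^2w + 168vw^2 + 210uv − 210v^2 + 191vw − 336uv^2 + 336v^3 + 54uw + 63w^2 + 126u − 126v + 147w    [combine like terms]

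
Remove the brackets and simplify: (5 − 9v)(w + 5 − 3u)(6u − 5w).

105uw − 25w² + 150u − 125w − 90u² − 189uvw + 45vw² − 270uv + 225vw + 162u²v

(5 − 9v)(w + 5 − 3u)(6u − 5w)
= (5w + 25 − 15u − 9vw − 45v + 27uv)(6u − 5w)    [distributive law]
= 30uw − 25w² + 150u − 125w − 90u² + 75uw − 54uvw + 45vw² − 270uv + 225vw + 162u²v − 135uvw    [distributive law]
= 105uw − 25w² + 150u − 125w − 90u² − 189uvw + 45vw² − 270uv + 225vw + 162u²v    [combine like terms]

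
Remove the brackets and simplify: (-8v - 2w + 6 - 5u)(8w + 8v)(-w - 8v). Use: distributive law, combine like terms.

208vw² + 704v²w + 512v³ + 16w³ - 48w² - 432vw - 384v² + 40uw² + 360uvw + 320uv²

(-8v - 2w + 6 - 5u)(8w + 8v)(-w - 8v)
= (-64vw - 64v² - 16w² - 16vw + 48w + 48v - 40uw - 40uv)(-w - 8v)    [distributive law]
= (-80vw - 64v² - 16w² + 48w + 48v - 40uw - 40uv)(-w - 8v)    [combine like terms]
= 80vw² + 640v²w + 64v²w + 512v³ + 16w³ + 128vw² - 48w² - 384vw - 48vw - 384v² + 40uw² + 320uvw + 40uvw + 320uv²    [distributive law]
= 208vw² + 704v²w + 512v³ + 16w³ - 48w² - 432vw - 384v² + 40uw² + 360uvw + 320uv²    [combine like terms]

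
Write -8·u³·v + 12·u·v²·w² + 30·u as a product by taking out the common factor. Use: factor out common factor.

2·u(-4·u²·v + 6·v²·w² + 15)

-8·u³·v + 12·u·v²·w² + 30·u
= 2(-4·u³·v + 6·u·v²·w² + 15·u)    [factor out 2]
= 2·u(-4·u²·v + 6·v²·w² + 15)    [factor out u]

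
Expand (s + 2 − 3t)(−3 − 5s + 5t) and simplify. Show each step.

−13s − 5s^2 + 20st − 6 + 19t − 15t^2

(s + 2 − 3t)(−3 − 5s + 5t)
= −3s − 5s^2 + 5st − 6 − 10s + 10t + 9t + 15st − 15t^2    [distributive law]
= −13s − 5s^2 + 20st − 6 + 19t − 15t^2    [combine like terms]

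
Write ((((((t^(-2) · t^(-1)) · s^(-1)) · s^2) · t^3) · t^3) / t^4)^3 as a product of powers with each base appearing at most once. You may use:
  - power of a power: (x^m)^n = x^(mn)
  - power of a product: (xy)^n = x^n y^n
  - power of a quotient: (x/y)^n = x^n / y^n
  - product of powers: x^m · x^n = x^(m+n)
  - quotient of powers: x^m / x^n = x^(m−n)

s^3t^(-3)

((((((t^(-2) · t^(-1)) · s^(-1)) · s^2) · t^3) · t^3) / t^4)^3
= ((((((t^(-2) · t^(-1)) · s^(-1)) · s^2) · t^3) · t^3)^3) / ((t^4)^3)    [power of a quotient]
= ((((((t^(-2) · t^(-1)) · s^(-1)) · s^2) · t^3)^3) · ((t^3)^3)) / ((t^4)^3)    [power of a product]
= ((((((t^(-2) · t^(-1)) · s^(-1)) · s^2)^3) · ((t^3)^3)) · ((t^3)^3)) / ((t^4)^3)    [power of a product]
= ((((((t^(-2) · t^(-1)) · s^(-1))^3) · ((s^2)^3)) · ((t^3)^3)) · ((t^3)^3)) / ((t^4)^3)    [power of a product]
= ((((((t^(-2) · t^(-1))^3) · ((s^(-1))^3)) · ((s^2)^3)) · ((t^3)^3)) · ((t^3)^3)) / ((t^4)^3)    [power of a product]
= (((((((t^(-2))^3) · ((t^(-1))^3)) · ((s^(-1))^3)) · ((s^2)^3)) · ((t^3)^3)) · ((t^3)^3)) / ((t^4)^3)    [power of a product]
= (((((t^(-6) · ((t^(-1))^3)) · ((s^(-1))^3)) · ((s^2)^3)) · ((t^3)^3)) · ((t^3)^3)) / ((t^4)^3)    [power of a power]
= (((((t^(-6) · t^(-3)) · ((s^(-1))^3)) · ((s^2)^3)) · ((t^3)^3)) · ((t^3)^3)) / ((t^4)^3)    [power of a power]
= ((((t^(-9) · ((s^(-1))^3)) · ((s^2)^3)) · ((t^3)^3)) · ((t^3)^3)) / ((t^4)^3)    [product of powers]
= ((((t^(-9) · s^(-3)) · ((s^2)^3)) · ((t^3)^3)) · ((t^3)^3)) / ((t^4)^3)    [power of a power]
= ((((t^(-9) · s^(-3)) · s^6) · ((t^3)^3)) · ((t^3)^3)) / ((t^4)^3)    [power of a power]
= ((((t^(-9) · s^(-3)) · s^6) · t^9) · ((t^3)^3)) / ((t^4)^3)    [power of a power]
= ((((t^(-9) · s^(-3)) · s^6) · t^9) · t^9) / ((t^4)^3)    [power of a power]
= ((((t^(-9) · s^(-3)) · s^6) · t^9) · t^9) / t^12    [power of a power]
= s^3t^(-3)    [quotient of powers; product of powers]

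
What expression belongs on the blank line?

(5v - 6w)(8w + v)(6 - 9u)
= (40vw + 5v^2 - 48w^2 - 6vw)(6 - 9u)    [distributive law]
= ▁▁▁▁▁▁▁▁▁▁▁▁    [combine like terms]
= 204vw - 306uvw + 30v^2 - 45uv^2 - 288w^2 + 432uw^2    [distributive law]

After combine like terms, the bracketed line is:

(34vw + 5v^2 - 48w^2)(6 - 9u)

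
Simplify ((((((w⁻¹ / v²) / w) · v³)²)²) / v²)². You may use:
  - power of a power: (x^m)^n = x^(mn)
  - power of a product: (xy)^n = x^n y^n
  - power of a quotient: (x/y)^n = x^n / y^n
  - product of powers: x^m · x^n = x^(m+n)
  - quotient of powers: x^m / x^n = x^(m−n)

v⁴w⁻¹⁶

((((((w⁻¹ / v²) / w) · v³)²)²) / v²)²
= ((((((w⁻¹ / v²) / w) · v³)²)²)²) / ((v²)²)    [power of a quotient]
= (((((w⁻¹ / v²) / w) · v³)²)⁴) / ((v²)²)    [power of a power]
= ((((w⁻¹ / v²) / w) · v³)⁸) / ((v²)²)    [power of a power]
= ((((w⁻¹ / v²) / w)⁸) · ((v³)⁸)) / ((v²)²)    [power of a product]
= ((((w⁻¹ / v²)⁸) / (w⁸)) · ((v³)⁸)) / ((v²)²)    [power of a quotient]
= (((((w⁻¹)⁸) / ((v²)⁸)) / (w⁸)) · ((v³)⁸)) / ((v²)²)    [power of a quotient]
= (((w⁻⁸ / ((v²)⁸)) / (w⁸)) · ((v³)⁸)) / ((v²)²)    [power of a power]
= (((w⁻⁸ / v¹⁶) / (w⁸)) · ((v³)⁸)) / ((v²)²)    [power of a power]
= (((w⁻⁸ / v¹⁶) / w⁸) · v²⁴) / ((v²)²)    [power of a power]
= (((w⁻⁸ / v¹⁶) / w⁸) · v²⁴) / v⁴    [power of a power]
= v⁴w⁻¹⁶    [quotient of powers; product of powers]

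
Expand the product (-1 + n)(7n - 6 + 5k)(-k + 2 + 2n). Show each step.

13kn - 14n - 12n² - 16k + 12 + 5k² + 3kn² + 14n³ - 5k²n

(-1 + n)(7n - 6 + 5k)(-k + 2 + 2n)
= (-7n + 6 - 5k + 7n² - 6n + 5kn)(-k + 2 + 2n)    [distributive law]
= (-13n + 6 - 5k + 7n² + 5kn)(-k + 2 + 2n)    [combine like terms]
= 13kn - 26n - 26n² - 6k + 12 + 12n + 5k² - 10k - 10kn - 7kn² + 14n² + 14n³ - 5k²n + 10kn + 10kn²    [distributive law]
= 13kn - 14n - 12n² - 16k + 12 + 5k² + 3kn² + 14n³ - 5k²n    [combine like terms]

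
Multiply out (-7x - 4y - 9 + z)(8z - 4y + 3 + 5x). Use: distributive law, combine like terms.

(-7x - 4y - 9 + z)(8z - 4y + 3 + 5x)
= -56xz + 28xy - 21x - 35x^2 - 32yz + 16y^2 - 12y - 20xy - 72z + 36y - 27 - 45x + 8z^2 - 4yz + 3z + 5xz    [distributive law]
= -51xz + 8xy - 66x - 35x^2 - 36yz + 16y^2 + 24y - 69z - 27 + 8z^2    [combine like terms]

-51xz + 8xy - 66x - 35x^2 - 36yz + 16y^2 + 24y - 69z - 27 + 8z^2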